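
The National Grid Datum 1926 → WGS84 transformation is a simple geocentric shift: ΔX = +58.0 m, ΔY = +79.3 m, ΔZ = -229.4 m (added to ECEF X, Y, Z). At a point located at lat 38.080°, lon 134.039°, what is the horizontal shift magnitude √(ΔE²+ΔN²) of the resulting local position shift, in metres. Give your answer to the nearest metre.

214 m

The local east axis at (φ, λ) is (−sin λ, cos λ, 0), so ΔE = −sin(134.039°)·58.0 + cos(134.039°)·79.3 = -96.82 m.
The local north axis is (−sin φ cos λ, −sin φ sin λ, cos φ), giving ΔN = 24.867 − 35.159 − 180.572 = -190.86 m.
Horizontal magnitude = √(ΔE² + ΔN²) = √((-96.82)² + (-190.86)²) = 214.02 m.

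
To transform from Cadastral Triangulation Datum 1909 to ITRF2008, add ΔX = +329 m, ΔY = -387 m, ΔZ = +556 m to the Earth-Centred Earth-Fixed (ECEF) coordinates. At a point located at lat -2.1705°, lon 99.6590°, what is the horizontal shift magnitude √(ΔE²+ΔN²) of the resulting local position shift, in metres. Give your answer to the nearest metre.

The local east axis at (φ, λ) is (−sin λ, cos λ, 0), so ΔE = −sin(99.6590°)·329 + cos(99.6590°)·(-387) = -259.40 m.
The local north axis is (−sin φ cos λ, −sin φ sin λ, cos φ), giving ΔN = -2.091 − 14.449 + 555.601 = 539.06 m.
Horizontal magnitude = √(ΔE² + ΔN²) = √((-259.40)² + 539.06²) = 598.23 m.

598 m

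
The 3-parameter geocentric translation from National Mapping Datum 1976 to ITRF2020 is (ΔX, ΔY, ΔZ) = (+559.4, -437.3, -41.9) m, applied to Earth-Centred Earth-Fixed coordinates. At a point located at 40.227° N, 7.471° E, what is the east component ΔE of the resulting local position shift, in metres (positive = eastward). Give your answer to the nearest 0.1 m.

ΔE = -506.3 m

At φ = 40.227°, λ = 7.471°: sin φ = 0.645818, cos φ = 0.763492, sin λ = 0.130024, cos λ = 0.991511.
ΔE = −sin λ·ΔX + cos λ·ΔY = −(0.130024)·(559.4) + (0.991511)·(-437.3) = -506.32 m.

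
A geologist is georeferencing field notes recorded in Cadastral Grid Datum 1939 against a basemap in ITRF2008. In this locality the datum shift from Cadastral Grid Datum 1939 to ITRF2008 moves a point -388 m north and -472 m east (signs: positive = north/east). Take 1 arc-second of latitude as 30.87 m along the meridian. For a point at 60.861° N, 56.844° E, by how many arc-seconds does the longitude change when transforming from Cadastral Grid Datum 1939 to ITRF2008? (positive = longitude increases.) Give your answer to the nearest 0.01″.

At latitude 60.861°, cos φ = 0.486930.
1″ of longitude at this latitude = 30.87 × cos φ = 15.0315 m, so Δλ = -472.0 / 15.0315 = -31.401″.

Δλ = -31.40″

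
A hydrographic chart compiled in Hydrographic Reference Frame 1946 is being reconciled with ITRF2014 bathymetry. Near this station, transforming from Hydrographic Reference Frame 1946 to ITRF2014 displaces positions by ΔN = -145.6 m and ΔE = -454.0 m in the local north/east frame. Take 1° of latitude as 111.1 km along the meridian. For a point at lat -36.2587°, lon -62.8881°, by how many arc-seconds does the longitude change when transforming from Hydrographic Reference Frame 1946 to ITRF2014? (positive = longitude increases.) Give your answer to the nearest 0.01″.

At latitude -36.2587°, cos φ = 0.806355.
1° of longitude at this latitude = 111.1 × cos φ = 89.59 km, so Δλ = -454.0 / 89586.0 = -0.0050678° = -18.244″.

Δλ = -18.24″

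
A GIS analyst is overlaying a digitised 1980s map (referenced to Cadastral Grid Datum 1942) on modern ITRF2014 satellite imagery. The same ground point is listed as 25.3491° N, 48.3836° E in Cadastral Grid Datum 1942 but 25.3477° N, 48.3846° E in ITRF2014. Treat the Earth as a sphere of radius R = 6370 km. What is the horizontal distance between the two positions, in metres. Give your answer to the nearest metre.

185 m

Δφ = 25.3477° − 25.3491° = -0.0014°; Δλ = 48.3846° − 48.3836° = +0.0010°.
1° along a meridian = πR/180 = 111177 m.
ΔN = Δφ × 111177 = -155.6 m; ΔE = Δλ × 111177 × cos(25.3491°) = +0.0010 × 111177 × 0.903716 = 100.5 m.
Distance = √(ΔE² + ΔN²) = √(100.5² + (-155.6)²) = 185.3 m.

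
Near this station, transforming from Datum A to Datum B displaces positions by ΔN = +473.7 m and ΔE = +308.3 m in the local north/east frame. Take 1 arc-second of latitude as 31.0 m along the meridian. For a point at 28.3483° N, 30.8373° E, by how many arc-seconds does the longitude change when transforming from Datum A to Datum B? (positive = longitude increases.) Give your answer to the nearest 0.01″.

At latitude 28.3483°, cos φ = 0.880077.
1″ of longitude at this latitude = 31.00 × cos φ = 27.2824 m, so Δλ = 308.3 / 27.2824 = 11.300″.

Δλ = 11.30″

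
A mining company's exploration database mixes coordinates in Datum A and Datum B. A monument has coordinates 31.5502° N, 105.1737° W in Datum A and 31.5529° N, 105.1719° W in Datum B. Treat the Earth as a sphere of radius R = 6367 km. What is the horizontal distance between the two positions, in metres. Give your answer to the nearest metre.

345 m

Δφ = 31.5529° − 31.5502° = +0.0027°; Δλ = -105.1719° − -105.1737° = +0.0018°.
1° along a meridian = πR/180 = 111125 m.
ΔN = Δφ × 111125 = 300.0 m; ΔE = Δλ × 111125 × cos(31.5502°) = +0.0018 × 111125 × 0.852182 = 170.5 m.
Distance = √(ΔE² + ΔN²) = √(170.5² + 300.0²) = 345.1 m.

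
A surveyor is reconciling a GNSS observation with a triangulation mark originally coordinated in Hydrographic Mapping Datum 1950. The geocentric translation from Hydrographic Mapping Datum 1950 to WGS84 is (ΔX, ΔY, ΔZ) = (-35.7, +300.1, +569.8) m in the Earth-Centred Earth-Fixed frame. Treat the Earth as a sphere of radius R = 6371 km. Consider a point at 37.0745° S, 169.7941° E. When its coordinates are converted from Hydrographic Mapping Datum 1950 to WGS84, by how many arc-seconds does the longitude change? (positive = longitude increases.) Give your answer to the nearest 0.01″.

Δλ = -11.73″

sin φ = -0.602853, cos φ = 0.797852, sin λ = 0.177186, cos λ = -0.984177.
East component: ΔE = −sin λ·ΔX + cos λ·ΔY = −(0.177186)(-35.7) + (-0.984177)(300.1) = -289.03 m.
1° of latitude spans πR/180 = 111195 m; at latitude φ, 1° of longitude spans that × cos φ = 88717.1 m, so Δλ = -289.03 / 88717.1 × 3600 = -11.728″.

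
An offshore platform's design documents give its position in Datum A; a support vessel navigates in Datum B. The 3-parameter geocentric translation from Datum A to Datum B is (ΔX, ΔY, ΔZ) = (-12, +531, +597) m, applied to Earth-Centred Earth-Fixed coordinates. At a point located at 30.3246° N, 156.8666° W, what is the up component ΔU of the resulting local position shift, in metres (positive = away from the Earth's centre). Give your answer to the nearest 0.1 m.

ΔU = 130.9 m

The local up (radial) axis is (cos φ cos λ, cos φ sin λ, sin φ), giving ΔU = 9.525 − 180.073 + 301.424 = 130.88 m.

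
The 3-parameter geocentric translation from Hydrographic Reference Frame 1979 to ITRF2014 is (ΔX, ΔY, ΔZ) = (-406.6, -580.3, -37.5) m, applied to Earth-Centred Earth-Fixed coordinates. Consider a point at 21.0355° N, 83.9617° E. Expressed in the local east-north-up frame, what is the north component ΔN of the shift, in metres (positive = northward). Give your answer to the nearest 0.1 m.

ΔN = 187.5 m

The local north axis is (−sin φ cos λ, −sin φ sin λ, cos φ), giving ΔN = 15.353 + 207.141 − 35.001 = 187.49 m.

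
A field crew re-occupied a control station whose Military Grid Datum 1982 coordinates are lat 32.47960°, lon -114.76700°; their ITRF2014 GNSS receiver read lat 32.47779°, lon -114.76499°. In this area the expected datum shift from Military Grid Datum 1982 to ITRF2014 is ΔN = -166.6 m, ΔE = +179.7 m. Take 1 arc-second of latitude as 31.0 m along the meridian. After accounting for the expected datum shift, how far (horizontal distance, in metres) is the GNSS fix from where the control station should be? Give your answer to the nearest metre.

Observed coordinate differences: Δφ = -0.00181°, Δλ = +0.00201°.
Converting to metres (1° lat = 111600 m, cos φ = 0.843583): observed ΔN = -202.0 m, observed ΔE = 189.2 m.
Subtracting the expected shift leaves a residual of -202.0 − (-166.6) = -35.4 m north and 189.2 − (179.7) = 9.5 m east.
Residual distance = √((-35.4)² + 9.5²) = 36.7 m.

37 m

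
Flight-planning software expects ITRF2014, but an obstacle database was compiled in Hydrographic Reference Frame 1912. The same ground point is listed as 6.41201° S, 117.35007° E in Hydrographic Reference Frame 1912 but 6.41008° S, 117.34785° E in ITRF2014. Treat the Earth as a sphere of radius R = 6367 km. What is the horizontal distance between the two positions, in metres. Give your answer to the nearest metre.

Δφ = -6.41008° − -6.41201° = +0.00193°; Δλ = 117.34785° − 117.35007° = -0.00222°.
1° along a meridian = πR/180 = 111125 m.
ΔN = Δφ × 111125 = 214.5 m; ΔE = Δλ × 111125 × cos(-6.41201°) = -0.00222 × 111125 × 0.993745 = -245.2 m.
Distance = √(ΔE² + ΔN²) = √((-245.2)² + 214.5²) = 325.7 m.

326 m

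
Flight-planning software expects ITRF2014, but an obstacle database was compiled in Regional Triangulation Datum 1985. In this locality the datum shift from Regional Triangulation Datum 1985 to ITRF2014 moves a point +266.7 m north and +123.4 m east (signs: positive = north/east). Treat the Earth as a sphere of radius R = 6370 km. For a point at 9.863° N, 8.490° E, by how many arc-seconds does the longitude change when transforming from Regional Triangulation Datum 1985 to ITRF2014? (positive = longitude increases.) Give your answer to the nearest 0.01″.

At latitude 9.863°, cos φ = 0.985220.
One radian of longitude at latitude φ spans R cos φ, so Δλ = ΔE / (R cos φ) = 123.4 / (6370000 × 0.985220) = 1.9663e-05 rad = 4.056″.

Δλ = 4.06″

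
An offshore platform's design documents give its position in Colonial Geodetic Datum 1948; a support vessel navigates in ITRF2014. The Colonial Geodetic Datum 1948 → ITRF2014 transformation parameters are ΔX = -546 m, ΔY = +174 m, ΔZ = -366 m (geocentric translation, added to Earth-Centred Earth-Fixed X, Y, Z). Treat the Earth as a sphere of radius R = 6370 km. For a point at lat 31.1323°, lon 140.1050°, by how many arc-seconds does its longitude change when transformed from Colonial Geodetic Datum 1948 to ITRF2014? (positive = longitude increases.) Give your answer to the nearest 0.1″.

Δλ = 8.2″

sin φ = 0.517016, cos φ = 0.855976, sin λ = 0.641383, cos λ = -0.767221.
East component: ΔE = −sin λ·ΔX + cos λ·ΔY = −(0.641383)(-546) + (-0.767221)(174) = 216.70 m.
1° of latitude spans πR/180 = 111177 m; at latitude φ, 1° of longitude spans that × cos φ = 95165.2 m, so Δλ = 216.70 / 95165.2 × 3600 = 8.197″.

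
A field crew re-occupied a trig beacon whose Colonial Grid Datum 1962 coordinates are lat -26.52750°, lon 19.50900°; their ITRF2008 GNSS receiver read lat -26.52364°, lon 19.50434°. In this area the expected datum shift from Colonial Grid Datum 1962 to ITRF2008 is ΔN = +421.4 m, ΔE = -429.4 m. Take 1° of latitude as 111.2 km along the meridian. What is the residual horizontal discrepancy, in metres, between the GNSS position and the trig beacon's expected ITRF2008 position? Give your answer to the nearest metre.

Observed coordinate differences: Δφ = +0.00386°, Δλ = -0.00466°.
Converting to metres (1° lat = 111200 m, cos φ = 0.894720): observed ΔN = 429.2 m, observed ΔE = -463.6 m.
Subtracting the expected shift leaves a residual of 429.2 − (421.4) = 7.8 m north and -463.6 − (-429.4) = -34.2 m east.
Residual distance = √(7.8² + (-34.2)²) = 35.1 m.

35 m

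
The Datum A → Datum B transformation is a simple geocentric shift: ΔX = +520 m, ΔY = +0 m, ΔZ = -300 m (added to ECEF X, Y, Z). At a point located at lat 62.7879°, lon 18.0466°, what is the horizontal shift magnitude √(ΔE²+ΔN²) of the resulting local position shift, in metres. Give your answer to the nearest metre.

599 m

At φ = 62.7879°, λ = 18.0466°: sin φ = 0.889320, cos φ = 0.457286, sin λ = 0.309790, cos λ = 0.950805.
ΔE = −sin λ·ΔX + cos λ·ΔY = −(0.309790)·(520) + (0.950805)·(0) = -161.09 m.
ΔN = −sin φ cos λ·ΔX − sin φ sin λ·ΔY + cos φ·ΔZ = −(0.889320)(0.950805)(520) − (0.889320)(0.309790)(0) + (0.457286)(-300) = -576.88 m.
Horizontal magnitude = √(ΔE² + ΔN²) = √((-161.09)² + (-576.88)²) = 598.95 m.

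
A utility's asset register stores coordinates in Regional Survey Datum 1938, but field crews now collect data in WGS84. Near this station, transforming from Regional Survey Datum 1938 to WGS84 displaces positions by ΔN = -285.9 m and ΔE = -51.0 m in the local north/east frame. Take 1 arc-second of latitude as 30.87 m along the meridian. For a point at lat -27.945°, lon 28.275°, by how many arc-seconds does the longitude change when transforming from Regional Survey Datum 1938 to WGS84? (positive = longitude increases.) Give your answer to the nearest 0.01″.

At latitude -27.945°, cos φ = 0.883398.
1″ of longitude at this latitude = 30.87 × cos φ = 27.2705 m, so Δλ = -51.0 / 27.2705 = -1.870″.

Δλ = -1.87″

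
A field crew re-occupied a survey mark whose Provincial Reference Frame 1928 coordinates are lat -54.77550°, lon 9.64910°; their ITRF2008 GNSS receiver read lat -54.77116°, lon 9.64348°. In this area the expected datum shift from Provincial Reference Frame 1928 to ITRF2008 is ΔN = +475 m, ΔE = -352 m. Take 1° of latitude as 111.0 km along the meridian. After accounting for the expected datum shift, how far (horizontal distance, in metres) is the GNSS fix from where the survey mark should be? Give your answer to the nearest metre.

10 m

Observed coordinate differences: Δφ = +0.00434°, Δλ = -0.00562°.
Converting to metres (1° lat = 111000 m, cos φ = 0.576782): observed ΔN = 481.7 m, observed ΔE = -359.8 m.
Subtracting the expected shift leaves a residual of 481.7 − (475) = 6.7 m north and -359.8 − (-352) = -7.8 m east.
Residual distance = √(6.7² + (-7.8)²) = 10.3 m.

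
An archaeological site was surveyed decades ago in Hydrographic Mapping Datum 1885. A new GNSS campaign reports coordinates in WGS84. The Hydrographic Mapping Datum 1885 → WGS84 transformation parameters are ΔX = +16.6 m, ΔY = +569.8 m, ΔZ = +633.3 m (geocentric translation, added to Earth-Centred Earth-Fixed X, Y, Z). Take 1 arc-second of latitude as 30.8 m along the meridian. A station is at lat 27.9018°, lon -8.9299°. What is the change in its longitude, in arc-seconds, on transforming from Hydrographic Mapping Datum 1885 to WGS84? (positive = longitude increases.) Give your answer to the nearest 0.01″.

sin φ = 0.467958, cos φ = 0.883751, sin λ = -0.155226, cos λ = 0.987879.
East component: ΔE = −sin λ·ΔX + cos λ·ΔY = −(-0.155226)(16.6) + (0.987879)(569.8) = 565.47 m.
1° of latitude spans 3600 × 30.80 = 110880 m; at latitude φ, 1° of longitude spans that × cos φ = 97990.3 m, so Δλ = 565.47 / 97990.3 × 3600 = 20.774″.

Δλ = 20.77″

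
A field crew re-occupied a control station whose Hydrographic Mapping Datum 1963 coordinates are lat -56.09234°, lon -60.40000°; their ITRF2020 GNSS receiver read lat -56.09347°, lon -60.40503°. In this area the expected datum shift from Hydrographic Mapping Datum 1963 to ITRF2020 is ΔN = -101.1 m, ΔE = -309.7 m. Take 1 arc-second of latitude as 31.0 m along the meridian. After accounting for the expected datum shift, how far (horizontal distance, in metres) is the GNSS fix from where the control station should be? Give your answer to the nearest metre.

Observed coordinate differences: Δφ = -0.00113°, Δλ = -0.00503°.
Converting to metres (1° lat = 111600 m, cos φ = 0.557856): observed ΔN = -126.1 m, observed ΔE = -313.2 m.
Subtracting the expected shift leaves a residual of -126.1 − (-101.1) = -25.0 m north and -313.2 − (-309.7) = -3.5 m east.
Residual distance = √((-25.0)² + (-3.5)²) = 25.2 m.

25 m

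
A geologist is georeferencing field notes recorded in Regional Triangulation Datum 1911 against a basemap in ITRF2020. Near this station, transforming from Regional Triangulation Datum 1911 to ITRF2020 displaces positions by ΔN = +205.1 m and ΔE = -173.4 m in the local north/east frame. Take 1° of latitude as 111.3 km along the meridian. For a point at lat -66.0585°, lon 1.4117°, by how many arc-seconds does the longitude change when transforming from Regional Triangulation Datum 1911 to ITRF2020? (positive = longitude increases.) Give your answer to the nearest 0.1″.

At latitude -66.0585°, cos φ = 0.405804.
1° of longitude at this latitude = 111.3 × cos φ = 45.17 km, so Δλ = -173.4 / 45166.0 = -0.0038392° = -13.821″.

Δλ = -13.8″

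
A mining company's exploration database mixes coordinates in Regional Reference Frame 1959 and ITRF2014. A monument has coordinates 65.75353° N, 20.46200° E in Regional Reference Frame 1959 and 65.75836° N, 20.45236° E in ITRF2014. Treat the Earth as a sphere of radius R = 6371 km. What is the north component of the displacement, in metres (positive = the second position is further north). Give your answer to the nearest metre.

Δφ = 65.75836° − 65.75353° = +0.00483°; Δλ = 20.45236° − 20.46200° = -0.00964°.
1° along a meridian = πR/180 = 111195 m.
ΔN = Δφ × 111195 = 537.1 m; ΔE = Δλ × 111195 × cos(65.75353°) = -0.00964 × 111195 × 0.410663 = -440.2 m.

ΔN = 537 m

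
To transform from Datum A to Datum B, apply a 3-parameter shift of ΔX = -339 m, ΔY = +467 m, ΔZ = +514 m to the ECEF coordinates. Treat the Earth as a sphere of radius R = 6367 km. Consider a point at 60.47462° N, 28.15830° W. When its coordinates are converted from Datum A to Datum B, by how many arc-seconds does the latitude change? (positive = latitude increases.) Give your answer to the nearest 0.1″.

Δφ = 22.8″

sin φ = 0.870137, cos φ = 0.492809, sin λ = -0.471909, cos λ = 0.881647.
North component: ΔN = −sin φ cos λ·ΔX − sin φ sin λ·ΔY + cos φ·ΔZ = −(0.870137)(0.881647)(-339) − (0.870137)(-0.471909)(467) + (0.492809)(514) = 705.13 m.
1° of latitude spans πR/180 = 111125 m, so Δφ = 705.13 / 111125 × 3600 = 22.843″.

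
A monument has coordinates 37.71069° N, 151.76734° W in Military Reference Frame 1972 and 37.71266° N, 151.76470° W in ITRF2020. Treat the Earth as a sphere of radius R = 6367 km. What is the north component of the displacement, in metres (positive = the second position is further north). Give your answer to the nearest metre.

ΔN = 219 m

Δφ = 37.71266° − 37.71069° = +0.00197°; Δλ = -151.76470° − -151.76734° = +0.00264°.
1° along a meridian = πR/180 = 111125 m.
ΔN = Δφ × 111125 = 218.9 m; ΔE = Δλ × 111125 × cos(37.71069°) = +0.00264 × 111125 × 0.791109 = 232.1 m.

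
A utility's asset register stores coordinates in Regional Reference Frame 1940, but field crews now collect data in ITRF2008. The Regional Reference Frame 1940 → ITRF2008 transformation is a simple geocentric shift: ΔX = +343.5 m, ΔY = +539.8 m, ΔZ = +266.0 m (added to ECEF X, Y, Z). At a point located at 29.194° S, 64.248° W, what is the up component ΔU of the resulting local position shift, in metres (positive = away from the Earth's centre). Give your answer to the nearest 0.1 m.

The local up (radial) axis is (cos φ cos λ, cos φ sin λ, sin φ), giving ΔU = 130.285 − 424.430 − 129.746 = -423.89 m.

ΔU = -423.9 m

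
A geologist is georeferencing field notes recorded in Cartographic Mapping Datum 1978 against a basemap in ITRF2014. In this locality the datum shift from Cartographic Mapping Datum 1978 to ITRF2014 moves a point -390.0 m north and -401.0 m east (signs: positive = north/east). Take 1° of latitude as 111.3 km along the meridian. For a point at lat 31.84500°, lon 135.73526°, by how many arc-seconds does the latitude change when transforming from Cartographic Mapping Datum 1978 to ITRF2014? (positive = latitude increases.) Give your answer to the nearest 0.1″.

Δφ = -12.6″

1° of latitude = 111.3 km, so Δφ = -390.0 / 111300 = -0.0035040° = -12.615″.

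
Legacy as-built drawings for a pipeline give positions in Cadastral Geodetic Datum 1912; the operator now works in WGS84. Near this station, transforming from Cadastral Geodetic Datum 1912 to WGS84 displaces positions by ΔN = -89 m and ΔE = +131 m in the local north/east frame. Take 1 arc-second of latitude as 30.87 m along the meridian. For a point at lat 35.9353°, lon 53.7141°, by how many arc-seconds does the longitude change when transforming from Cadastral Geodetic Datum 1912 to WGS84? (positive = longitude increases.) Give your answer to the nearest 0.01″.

Δλ = 5.24″

At latitude 35.9353°, cos φ = 0.809680.
1″ of longitude at this latitude = 30.87 × cos φ = 24.9948 m, so Δλ = 131.0 / 24.9948 = 5.241″.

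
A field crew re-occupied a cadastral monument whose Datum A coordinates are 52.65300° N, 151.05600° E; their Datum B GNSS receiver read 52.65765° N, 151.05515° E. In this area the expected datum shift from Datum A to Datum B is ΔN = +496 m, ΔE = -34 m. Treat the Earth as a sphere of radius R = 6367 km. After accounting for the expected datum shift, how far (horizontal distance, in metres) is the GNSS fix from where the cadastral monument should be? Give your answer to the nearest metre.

Observed coordinate differences: Δφ = +0.00465°, Δλ = -0.00085°.
Converting to metres (1° lat = 111125 m, cos φ = 0.606641): observed ΔN = 516.7 m, observed ΔE = -57.3 m.
Subtracting the expected shift leaves a residual of 516.7 − (496) = 20.7 m north and -57.3 − (-34) = -23.3 m east.
Residual distance = √(20.7² + (-23.3)²) = 31.2 m.

31 m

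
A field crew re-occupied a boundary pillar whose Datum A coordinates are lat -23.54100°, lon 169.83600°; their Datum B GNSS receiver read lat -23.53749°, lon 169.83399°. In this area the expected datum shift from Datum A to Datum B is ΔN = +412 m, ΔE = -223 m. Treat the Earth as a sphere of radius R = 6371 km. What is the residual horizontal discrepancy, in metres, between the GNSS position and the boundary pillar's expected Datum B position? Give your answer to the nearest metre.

Observed coordinate differences: Δφ = +0.00351°, Δλ = -0.00201°.
Converting to metres (1° lat = 111195 m, cos φ = 0.916775): observed ΔN = 390.3 m, observed ΔE = -204.9 m.
Subtracting the expected shift leaves a residual of 390.3 − (412) = -21.7 m north and -204.9 − (-223) = 18.1 m east.
Residual distance = √((-21.7)² + 18.1²) = 28.3 m.

28 m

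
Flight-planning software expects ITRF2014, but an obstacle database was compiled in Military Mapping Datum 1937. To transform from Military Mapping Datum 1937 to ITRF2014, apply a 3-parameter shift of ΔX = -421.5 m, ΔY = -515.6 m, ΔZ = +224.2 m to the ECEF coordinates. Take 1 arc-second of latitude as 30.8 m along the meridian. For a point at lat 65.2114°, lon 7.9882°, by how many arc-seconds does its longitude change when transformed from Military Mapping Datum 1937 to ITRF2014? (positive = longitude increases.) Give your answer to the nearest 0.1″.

sin φ = 0.907861, cos φ = 0.419271, sin λ = 0.138969, cos λ = 0.990297.
East component: ΔE = −sin λ·ΔX + cos λ·ΔY = −(0.138969)(-421.5) + (0.990297)(-515.6) = -452.02 m.
1° of latitude spans 3600 × 30.80 = 110880 m; at latitude φ, 1° of longitude spans that × cos φ = 46488.8 m, so Δλ = -452.02 / 46488.8 × 3600 = -35.004″.

Δλ = -35.0″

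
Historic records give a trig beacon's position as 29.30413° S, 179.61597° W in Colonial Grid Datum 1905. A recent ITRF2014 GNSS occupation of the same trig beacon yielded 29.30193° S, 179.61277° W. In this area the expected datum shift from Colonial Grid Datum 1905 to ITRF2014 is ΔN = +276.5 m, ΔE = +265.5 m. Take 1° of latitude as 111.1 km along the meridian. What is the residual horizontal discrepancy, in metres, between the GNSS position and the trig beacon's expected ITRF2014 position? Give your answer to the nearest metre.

Observed coordinate differences: Δφ = +0.00220°, Δλ = +0.00320°.
Converting to metres (1° lat = 111100 m, cos φ = 0.872034): observed ΔN = 244.4 m, observed ΔE = 310.0 m.
Subtracting the expected shift leaves a residual of 244.4 − (276.5) = -32.1 m north and 310.0 − (265.5) = 44.5 m east.
Residual distance = √((-32.1)² + 44.5²) = 54.9 m.

55 m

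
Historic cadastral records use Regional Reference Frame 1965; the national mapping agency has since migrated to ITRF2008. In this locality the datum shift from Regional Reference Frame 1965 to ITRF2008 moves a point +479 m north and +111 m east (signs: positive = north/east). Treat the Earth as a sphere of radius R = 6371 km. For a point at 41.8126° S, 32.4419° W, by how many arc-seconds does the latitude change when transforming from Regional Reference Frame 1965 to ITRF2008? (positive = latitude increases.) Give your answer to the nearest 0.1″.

On a sphere of radius R, 1 rad of latitude = R, so Δφ = ΔN / R = 479.0 / 6371000 = 7.5184e-05 rad = 15.508″.

Δφ = 15.5″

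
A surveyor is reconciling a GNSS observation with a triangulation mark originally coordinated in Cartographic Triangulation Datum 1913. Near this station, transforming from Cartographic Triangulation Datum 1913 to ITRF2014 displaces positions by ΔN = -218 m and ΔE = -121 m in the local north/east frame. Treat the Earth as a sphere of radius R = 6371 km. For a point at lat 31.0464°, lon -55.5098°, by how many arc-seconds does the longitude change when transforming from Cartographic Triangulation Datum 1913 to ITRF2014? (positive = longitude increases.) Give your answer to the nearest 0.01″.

At latitude 31.0464°, cos φ = 0.856750.
One radian of longitude at latitude φ spans R cos φ, so Δλ = ΔE / (R cos φ) = -121.0 / (6371000 × 0.856750) = -2.2168e-05 rad = -4.572″.

Δλ = -4.57″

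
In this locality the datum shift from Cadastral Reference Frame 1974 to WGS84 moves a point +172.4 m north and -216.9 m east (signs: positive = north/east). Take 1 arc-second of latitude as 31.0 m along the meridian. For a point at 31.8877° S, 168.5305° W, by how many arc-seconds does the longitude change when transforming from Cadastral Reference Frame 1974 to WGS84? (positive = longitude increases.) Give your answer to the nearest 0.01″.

At latitude -31.8877°, cos φ = 0.849085.
1″ of longitude at this latitude = 31.00 × cos φ = 26.3216 m, so Δλ = -216.9 / 26.3216 = -8.240″.

Δλ = -8.24″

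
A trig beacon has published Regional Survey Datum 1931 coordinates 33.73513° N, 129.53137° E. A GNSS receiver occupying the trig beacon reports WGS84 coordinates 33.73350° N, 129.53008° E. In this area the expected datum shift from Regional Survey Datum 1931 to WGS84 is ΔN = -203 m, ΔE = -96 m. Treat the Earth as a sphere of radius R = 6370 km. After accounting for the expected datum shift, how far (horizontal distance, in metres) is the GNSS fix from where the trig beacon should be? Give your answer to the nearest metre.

Observed coordinate differences: Δφ = -0.00163°, Δλ = -0.00129°.
Converting to metres (1° lat = 111177 m, cos φ = 0.831614): observed ΔN = -181.2 m, observed ΔE = -119.3 m.
Subtracting the expected shift leaves a residual of -181.2 − (-203) = 21.8 m north and -119.3 − (-96) = -23.3 m east.
Residual distance = √(21.8² + (-23.3)²) = 31.9 m.

32 m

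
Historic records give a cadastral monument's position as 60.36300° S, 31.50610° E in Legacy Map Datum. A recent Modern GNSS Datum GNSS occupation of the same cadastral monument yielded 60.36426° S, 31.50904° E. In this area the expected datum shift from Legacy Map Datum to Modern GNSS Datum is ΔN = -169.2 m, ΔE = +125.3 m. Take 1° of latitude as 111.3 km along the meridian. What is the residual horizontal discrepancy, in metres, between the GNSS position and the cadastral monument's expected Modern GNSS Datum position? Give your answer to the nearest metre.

47 m

Observed coordinate differences: Δφ = -0.00126°, Δλ = +0.00294°.
Converting to metres (1° lat = 111300 m, cos φ = 0.494503): observed ΔN = -140.2 m, observed ΔE = 161.8 m.
Subtracting the expected shift leaves a residual of -140.2 − (-169.2) = 29.0 m north and 161.8 − (125.3) = 36.5 m east.
Residual distance = √(29.0² + 36.5²) = 46.6 m.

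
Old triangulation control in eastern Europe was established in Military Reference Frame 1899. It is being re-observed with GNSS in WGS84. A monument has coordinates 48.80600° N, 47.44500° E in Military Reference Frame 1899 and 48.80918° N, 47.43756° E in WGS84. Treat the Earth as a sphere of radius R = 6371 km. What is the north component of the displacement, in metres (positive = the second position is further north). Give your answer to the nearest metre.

ΔN = 354 m

Δφ = 48.80918° − 48.80600° = +0.00318°; Δλ = 47.43756° − 47.44500° = -0.00744°.
1° along a meridian = πR/180 = 111195 m.
ΔN = Δφ × 111195 = 353.6 m; ΔE = Δλ × 111195 × cos(48.80600°) = -0.00744 × 111195 × 0.658611 = -544.9 m.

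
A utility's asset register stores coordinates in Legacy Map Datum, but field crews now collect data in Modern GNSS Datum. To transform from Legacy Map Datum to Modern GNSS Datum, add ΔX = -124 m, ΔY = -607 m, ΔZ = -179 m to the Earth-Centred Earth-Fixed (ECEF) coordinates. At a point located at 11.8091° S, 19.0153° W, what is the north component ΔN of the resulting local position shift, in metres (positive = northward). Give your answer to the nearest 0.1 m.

ΔN = -158.7 m

The local north axis is (−sin φ cos λ, −sin φ sin λ, cos φ), giving ΔN = -23.992 + 40.475 − 175.211 = -158.73 m.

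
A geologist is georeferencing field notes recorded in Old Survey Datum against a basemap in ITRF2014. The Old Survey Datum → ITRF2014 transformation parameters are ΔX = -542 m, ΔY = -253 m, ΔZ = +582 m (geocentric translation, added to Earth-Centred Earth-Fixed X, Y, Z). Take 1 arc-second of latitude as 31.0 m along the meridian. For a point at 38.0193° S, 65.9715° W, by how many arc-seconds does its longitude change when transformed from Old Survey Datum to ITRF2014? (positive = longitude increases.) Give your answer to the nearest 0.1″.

sin φ = -0.615927, cos φ = 0.787803, sin λ = -0.913343, cos λ = 0.407191.
East component: ΔE = −sin λ·ΔX + cos λ·ΔY = −(-0.913343)(-542) + (0.407191)(-253) = -598.05 m.
1° of latitude spans 3600 × 31.00 = 111600 m; at latitude φ, 1° of longitude spans that × cos φ = 87918.9 m, so Δλ = -598.05 / 87918.9 × 3600 = -24.488″.

Δλ = -24.5″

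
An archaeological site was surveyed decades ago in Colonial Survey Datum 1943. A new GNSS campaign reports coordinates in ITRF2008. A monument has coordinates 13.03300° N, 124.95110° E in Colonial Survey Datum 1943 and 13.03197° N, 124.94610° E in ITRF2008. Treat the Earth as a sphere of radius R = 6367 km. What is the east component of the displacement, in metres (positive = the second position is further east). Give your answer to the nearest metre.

Δφ = 13.03197° − 13.03300° = -0.00103°; Δλ = 124.94610° − 124.95110° = -0.00500°.
1° along a meridian = πR/180 = 111125 m.
ΔN = Δφ × 111125 = -114.5 m; ΔE = Δλ × 111125 × cos(13.03300°) = -0.00500 × 111125 × 0.974240 = -541.3 m.

ΔE = -541 m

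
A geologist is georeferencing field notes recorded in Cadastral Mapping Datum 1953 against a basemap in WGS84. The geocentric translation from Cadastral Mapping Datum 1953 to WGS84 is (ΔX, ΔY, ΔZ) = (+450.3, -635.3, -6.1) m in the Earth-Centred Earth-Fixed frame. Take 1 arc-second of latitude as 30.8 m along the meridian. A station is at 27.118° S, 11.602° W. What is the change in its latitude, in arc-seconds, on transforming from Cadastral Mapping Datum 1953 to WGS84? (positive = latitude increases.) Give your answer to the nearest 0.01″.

Δφ = 8.24″

sin φ = -0.455825, cos φ = 0.890070, sin λ = -0.201112, cos λ = 0.979568.
North component: ΔN = −sin φ cos λ·ΔX − sin φ sin λ·ΔY + cos φ·ΔZ = −(-0.455825)(0.979568)(450.3) − (-0.455825)(-0.201112)(-635.3) + (0.890070)(-6.1) = 253.87 m.
1° of latitude spans 3600 × 30.80 = 110880 m, so Δφ = 253.87 / 110880 × 3600 = 8.243″.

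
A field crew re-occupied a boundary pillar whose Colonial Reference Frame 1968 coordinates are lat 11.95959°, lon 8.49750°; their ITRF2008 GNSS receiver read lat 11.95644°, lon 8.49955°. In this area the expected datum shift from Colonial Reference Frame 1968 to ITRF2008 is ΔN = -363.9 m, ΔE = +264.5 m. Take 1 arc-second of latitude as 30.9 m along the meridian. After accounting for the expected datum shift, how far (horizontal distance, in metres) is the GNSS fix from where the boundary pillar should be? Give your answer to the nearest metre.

44 m

Observed coordinate differences: Δφ = -0.00315°, Δλ = +0.00205°.
Converting to metres (1° lat = 111240 m, cos φ = 0.978294): observed ΔN = -350.4 m, observed ΔE = 223.1 m.
Subtracting the expected shift leaves a residual of -350.4 − (-363.9) = 13.5 m north and 223.1 − (264.5) = -41.4 m east.
Residual distance = √(13.5² + (-41.4)²) = 43.6 m.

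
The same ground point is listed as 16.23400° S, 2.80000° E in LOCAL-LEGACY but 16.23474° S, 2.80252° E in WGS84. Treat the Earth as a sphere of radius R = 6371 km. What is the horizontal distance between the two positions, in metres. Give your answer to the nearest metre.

Δφ = -16.23474° − -16.23400° = -0.00074°; Δλ = 2.80252° − 2.80000° = +0.00252°.
1° along a meridian = πR/180 = 111195 m.
ΔN = Δφ × 111195 = -82.3 m; ΔE = Δλ × 111195 × cos(-16.23400°) = +0.00252 × 111195 × 0.960128 = 269.0 m.
Distance = √(ΔE² + ΔN²) = √(269.0² + (-82.3)²) = 281.3 m.

281 m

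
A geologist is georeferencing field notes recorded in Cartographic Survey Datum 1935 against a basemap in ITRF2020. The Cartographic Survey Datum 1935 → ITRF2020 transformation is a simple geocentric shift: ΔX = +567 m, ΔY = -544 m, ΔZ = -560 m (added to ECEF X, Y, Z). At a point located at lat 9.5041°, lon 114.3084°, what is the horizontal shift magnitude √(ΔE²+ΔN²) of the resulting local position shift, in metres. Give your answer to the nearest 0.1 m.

521.8 m

The local east axis at (φ, λ) is (−sin λ, cos λ, 0), so ΔE = −sin(114.3084°)·567 + cos(114.3084°)·(-544) = -292.79 m.
The local north axis is (−sin φ cos λ, −sin φ sin λ, cos φ), giving ΔN = 38.539 + 81.861 − 552.313 = -431.91 m.
Horizontal magnitude = √(ΔE² + ΔN²) = √((-292.79)² + (-431.91)²) = 521.80 m.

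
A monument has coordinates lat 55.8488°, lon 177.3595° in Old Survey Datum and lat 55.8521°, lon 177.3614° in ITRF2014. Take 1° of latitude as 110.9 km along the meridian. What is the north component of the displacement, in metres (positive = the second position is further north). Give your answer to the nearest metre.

Δφ = 55.8521° − 55.8488° = +0.0033°; Δλ = 177.3614° − 177.3595° = +0.0019°.
ΔN = Δφ × 110900 = 366.0 m; ΔE = Δλ × 110900 × cos(55.8488°) = +0.0019 × 110900 × 0.561379 = 118.3 m.

ΔN = 366 m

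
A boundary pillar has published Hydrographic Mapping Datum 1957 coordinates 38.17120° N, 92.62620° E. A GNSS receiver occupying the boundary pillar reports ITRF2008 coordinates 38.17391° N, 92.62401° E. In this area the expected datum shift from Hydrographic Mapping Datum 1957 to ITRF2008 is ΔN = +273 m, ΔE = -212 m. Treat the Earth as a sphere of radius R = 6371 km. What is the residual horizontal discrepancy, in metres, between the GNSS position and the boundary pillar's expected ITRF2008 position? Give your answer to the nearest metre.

Observed coordinate differences: Δφ = +0.00271°, Δλ = -0.00219°.
Converting to metres (1° lat = 111195 m, cos φ = 0.786168): observed ΔN = 301.3 m, observed ΔE = -191.4 m.
Subtracting the expected shift leaves a residual of 301.3 − (273) = 28.3 m north and -191.4 − (-212) = 20.6 m east.
Residual distance = √(28.3² + 20.6²) = 35.0 m.

35 m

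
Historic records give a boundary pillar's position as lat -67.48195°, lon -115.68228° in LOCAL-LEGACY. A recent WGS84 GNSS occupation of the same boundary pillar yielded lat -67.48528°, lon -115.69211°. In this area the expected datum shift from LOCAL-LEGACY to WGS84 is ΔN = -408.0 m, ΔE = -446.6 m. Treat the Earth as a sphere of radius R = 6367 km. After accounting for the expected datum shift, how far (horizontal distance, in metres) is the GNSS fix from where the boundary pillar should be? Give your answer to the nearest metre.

47 m

Observed coordinate differences: Δφ = -0.00333°, Δλ = -0.00983°.
Converting to metres (1° lat = 111125 m, cos φ = 0.382974): observed ΔN = -370.0 m, observed ΔE = -418.3 m.
Subtracting the expected shift leaves a residual of -370.0 − (-408.0) = 38.0 m north and -418.3 − (-446.6) = 28.3 m east.
Residual distance = √(38.0² + 28.3²) = 47.3 m.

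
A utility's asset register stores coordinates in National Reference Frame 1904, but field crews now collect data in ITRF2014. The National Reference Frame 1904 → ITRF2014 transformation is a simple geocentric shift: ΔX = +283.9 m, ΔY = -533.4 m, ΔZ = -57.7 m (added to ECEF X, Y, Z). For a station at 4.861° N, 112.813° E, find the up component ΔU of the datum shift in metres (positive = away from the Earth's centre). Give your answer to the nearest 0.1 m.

ΔU = -604.5 m

At φ = 4.861°, λ = 112.813°: sin φ = 0.084739, cos φ = 0.996403, sin λ = 0.921775, cos λ = -0.387725.
ΔU = cos φ cos λ·ΔX + cos φ sin λ·ΔY + sin φ·ΔZ = (0.996403)(-0.387725)(283.9) + (0.996403)(0.921775)(-533.4) + (0.084739)(-57.7) = -604.48 m.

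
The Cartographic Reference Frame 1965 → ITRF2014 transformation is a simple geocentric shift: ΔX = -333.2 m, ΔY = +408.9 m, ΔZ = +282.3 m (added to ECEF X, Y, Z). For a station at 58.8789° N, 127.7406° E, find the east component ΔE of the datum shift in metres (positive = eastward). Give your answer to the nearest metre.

ΔE = 13 m

At φ = 58.8789°, λ = 127.7406°: sin φ = 0.856077, cos φ = 0.516849, sin λ = 0.790790, cos λ = -0.612088.
ΔE = −sin λ·ΔX + cos λ·ΔY = −(0.790790)·(-333.2) + (-0.612088)·(408.9) = 13.21 m.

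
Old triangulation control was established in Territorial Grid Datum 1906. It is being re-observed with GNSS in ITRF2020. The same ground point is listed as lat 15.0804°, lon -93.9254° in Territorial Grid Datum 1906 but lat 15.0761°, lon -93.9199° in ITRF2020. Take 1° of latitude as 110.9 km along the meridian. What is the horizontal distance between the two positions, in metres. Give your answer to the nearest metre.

Δφ = 15.0761° − 15.0804° = -0.0043°; Δλ = -93.9199° − -93.9254° = +0.0055°.
ΔN = Δφ × 110900 = -476.9 m; ΔE = Δλ × 110900 × cos(15.0804°) = +0.0055 × 110900 × 0.965562 = 588.9 m.
Distance = √(ΔE² + ΔN²) = √(588.9² + (-476.9)²) = 757.8 m.

758 m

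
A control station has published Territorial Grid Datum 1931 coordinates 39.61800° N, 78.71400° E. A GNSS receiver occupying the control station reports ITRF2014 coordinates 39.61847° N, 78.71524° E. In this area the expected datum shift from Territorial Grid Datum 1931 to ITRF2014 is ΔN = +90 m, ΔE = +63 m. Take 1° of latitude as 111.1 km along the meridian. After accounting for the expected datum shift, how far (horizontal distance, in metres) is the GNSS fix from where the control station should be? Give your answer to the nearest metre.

57 m

Observed coordinate differences: Δφ = +0.00047°, Δλ = +0.00124°.
Converting to metres (1° lat = 111100 m, cos φ = 0.770313): observed ΔN = 52.2 m, observed ΔE = 106.1 m.
Subtracting the expected shift leaves a residual of 52.2 − (90) = -37.8 m north and 106.1 − (63) = 43.1 m east.
Residual distance = √((-37.8)² + 43.1²) = 57.3 m.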